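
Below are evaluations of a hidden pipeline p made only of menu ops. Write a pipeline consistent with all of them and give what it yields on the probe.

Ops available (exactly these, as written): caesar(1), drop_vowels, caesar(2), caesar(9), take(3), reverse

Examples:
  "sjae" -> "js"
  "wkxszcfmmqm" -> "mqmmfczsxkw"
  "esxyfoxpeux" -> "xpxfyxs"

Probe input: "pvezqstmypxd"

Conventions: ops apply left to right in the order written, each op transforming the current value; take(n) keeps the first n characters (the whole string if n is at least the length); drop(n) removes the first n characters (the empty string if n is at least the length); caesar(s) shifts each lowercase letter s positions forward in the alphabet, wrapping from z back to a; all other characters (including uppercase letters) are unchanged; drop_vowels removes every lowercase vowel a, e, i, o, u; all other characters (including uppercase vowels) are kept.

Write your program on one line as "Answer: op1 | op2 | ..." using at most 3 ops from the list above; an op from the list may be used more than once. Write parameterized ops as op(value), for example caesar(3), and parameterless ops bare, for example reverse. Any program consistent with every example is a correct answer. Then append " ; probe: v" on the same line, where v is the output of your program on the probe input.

drop_vowels | reverse ; probe: "dxpymtsqzvp"

Check, running the answer program on each example:
  "sjae" -> "sj" -> "js"
  "wkxszcfmmqm" -> "wkxszcfmmqm" -> "mqmmfczsxkw"
  "esxyfoxpeux" -> "sxyfxpx" -> "xpxfyxs"
  probe: "pvezqstmypxd" -> "pvzqstmypxd" -> "dxpymtsqzvp"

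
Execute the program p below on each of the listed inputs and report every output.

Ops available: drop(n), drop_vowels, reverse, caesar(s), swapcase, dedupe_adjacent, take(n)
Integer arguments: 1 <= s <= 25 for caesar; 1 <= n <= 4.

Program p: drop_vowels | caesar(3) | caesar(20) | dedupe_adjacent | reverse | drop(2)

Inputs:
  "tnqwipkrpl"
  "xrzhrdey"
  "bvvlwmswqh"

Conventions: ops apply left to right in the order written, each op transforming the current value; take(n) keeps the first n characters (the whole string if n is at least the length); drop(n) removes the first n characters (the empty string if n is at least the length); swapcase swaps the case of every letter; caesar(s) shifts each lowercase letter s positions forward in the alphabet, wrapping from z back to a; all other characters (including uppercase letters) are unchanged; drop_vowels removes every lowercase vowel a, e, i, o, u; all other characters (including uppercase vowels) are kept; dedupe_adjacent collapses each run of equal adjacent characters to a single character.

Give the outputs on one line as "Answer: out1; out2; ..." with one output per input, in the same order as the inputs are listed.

Execution, op by op:
  "tnqwipkrpl" -> "tnqwpkrpl" -> "wqtzsnuso" -> "qkntmhomi" -> "qkntmhomi" -> "imohmtnkq" -> "ohmtnkq"
  "xrzhrdey" -> "xrzhrdy" -> "auckugb" -> "uoweoav" -> "uoweoav" -> "vaoewou" -> "oewou"
  "bvvlwmswqh" -> "bvvlwmswqh" -> "eyyozpvztk" -> "yssitjptne" -> "ysitjptne" -> "entpjtisy" -> "tpjtisy"

"ohmtnkq"; "oewou"; "tpjtisy"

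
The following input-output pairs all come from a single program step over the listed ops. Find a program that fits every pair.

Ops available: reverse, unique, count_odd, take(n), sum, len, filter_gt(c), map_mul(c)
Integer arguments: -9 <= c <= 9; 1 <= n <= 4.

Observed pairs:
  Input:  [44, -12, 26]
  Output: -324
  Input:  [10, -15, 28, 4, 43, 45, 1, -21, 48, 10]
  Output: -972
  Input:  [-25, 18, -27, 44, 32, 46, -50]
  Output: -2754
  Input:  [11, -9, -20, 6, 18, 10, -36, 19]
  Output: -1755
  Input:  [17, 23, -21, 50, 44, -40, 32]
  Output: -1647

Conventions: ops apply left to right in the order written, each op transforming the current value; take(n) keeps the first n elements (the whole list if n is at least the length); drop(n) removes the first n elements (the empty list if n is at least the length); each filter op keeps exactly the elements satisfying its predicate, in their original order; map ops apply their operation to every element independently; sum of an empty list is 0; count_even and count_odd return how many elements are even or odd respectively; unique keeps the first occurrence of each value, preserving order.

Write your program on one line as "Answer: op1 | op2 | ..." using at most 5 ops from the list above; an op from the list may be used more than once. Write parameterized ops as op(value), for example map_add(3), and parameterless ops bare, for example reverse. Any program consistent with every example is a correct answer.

map_mul(-3) | filter_gt(7) | map_mul(-9) | sum

Check, running the answer program on each example:
  [44, -12, 26] -> [-132, 36, -78] -> [36] -> [-324] -> -324
  [10, -15, 28, 4, 43, 45, 1, -21, 48, 10] -> [-30, 45, -84, -12, -129, -135, -3, 63, -144, -30] -> [45, 63] -> [-405, -567] -> -972
  [-25, 18, -27, 44, 32, 46, -50] -> [75, -54, 81, -132, -96, -138, 150] -> [75, 81, 150] -> [-675, -729, -1350] -> -2754
  [11, -9, -20, 6, 18, 10, -36, 19] -> [-33, 27, 60, -18, -54, -30, 108, -57] -> [27, 60, 108] -> [-243, -540, -972] -> -1755
  [17, 23, -21, 50, 44, -40, 32] -> [-51, -69, 63, -150, -132, 120, -96] -> [63, 120] -> [-567, -1080] -> -1647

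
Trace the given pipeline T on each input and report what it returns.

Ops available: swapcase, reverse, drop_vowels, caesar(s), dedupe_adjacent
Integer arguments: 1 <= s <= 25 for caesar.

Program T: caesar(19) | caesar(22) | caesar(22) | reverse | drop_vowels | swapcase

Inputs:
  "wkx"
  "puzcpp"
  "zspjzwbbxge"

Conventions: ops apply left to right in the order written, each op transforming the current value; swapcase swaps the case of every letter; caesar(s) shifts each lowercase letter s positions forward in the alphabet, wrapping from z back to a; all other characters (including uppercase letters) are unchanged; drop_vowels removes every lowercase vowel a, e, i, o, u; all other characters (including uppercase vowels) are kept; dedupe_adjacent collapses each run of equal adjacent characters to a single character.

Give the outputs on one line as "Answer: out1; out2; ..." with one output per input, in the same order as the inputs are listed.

"VH"; "NKF"; "PRMMHKDK"

Execution, op by op:
  "wkx" -> "pdq" -> "lzm" -> "hvi" -> "ivh" -> "vh" -> "VH"
  "puzcpp" -> "insvii" -> "ejoree" -> "afknaa" -> "aankfa" -> "nkf" -> "NKF"
  "zspjzwbbxge" -> "slicspuuqzx" -> "oheyolqqmvt" -> "kdaukhmmirp" -> "primmhkuadk" -> "prmmhkdk" -> "PRMMHKDK"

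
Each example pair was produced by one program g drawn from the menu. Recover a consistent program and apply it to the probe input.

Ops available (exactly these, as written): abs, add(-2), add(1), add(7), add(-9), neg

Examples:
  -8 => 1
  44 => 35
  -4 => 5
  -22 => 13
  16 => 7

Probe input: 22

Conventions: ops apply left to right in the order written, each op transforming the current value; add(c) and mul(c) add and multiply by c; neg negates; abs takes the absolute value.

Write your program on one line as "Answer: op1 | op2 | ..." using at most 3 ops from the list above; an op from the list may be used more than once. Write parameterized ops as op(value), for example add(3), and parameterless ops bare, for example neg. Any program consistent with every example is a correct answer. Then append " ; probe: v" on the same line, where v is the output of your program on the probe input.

abs | add(-9) | abs ; probe: 13

Check, running the answer program on each example:
  -8 -> 8 -> -1 -> 1
  44 -> 44 -> 35 -> 35
  -4 -> 4 -> -5 -> 5
  -22 -> 22 -> 13 -> 13
  16 -> 16 -> 7 -> 7
  probe: 22 -> 22 -> 13 -> 13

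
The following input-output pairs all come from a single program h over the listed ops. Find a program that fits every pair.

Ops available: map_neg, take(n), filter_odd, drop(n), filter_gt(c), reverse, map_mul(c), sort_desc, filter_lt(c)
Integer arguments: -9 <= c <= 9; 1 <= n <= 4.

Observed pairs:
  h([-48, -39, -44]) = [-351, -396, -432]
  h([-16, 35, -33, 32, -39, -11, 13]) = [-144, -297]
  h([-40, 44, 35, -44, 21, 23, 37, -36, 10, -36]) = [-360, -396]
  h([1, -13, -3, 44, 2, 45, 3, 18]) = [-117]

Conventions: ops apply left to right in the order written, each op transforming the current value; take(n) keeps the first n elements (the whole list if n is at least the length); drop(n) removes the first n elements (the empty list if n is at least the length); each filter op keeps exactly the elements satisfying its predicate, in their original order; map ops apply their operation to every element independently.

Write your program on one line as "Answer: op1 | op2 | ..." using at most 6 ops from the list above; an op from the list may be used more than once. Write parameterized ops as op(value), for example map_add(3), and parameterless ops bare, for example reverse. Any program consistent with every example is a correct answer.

take(4) | map_mul(-1) | filter_gt(3) | map_mul(-9) | sort_desc

Check, running the answer program on each example:
  [-48, -39, -44] -> [-48, -39, -44] -> [48, 39, 44] -> [48, 39, 44] -> [-432, -351, -396] -> [-351, -396, -432]
  [-16, 35, -33, 32, -39, -11, 13] -> [-16, 35, -33, 32] -> [16, -35, 33, -32] -> [16, 33] -> [-144, -297] -> [-144, -297]
  [-40, 44, 35, -44, 21, 23, 37, -36, 10, -36] -> [-40, 44, 35, -44] -> [40, -44, -35, 44] -> [40, 44] -> [-360, -396] -> [-360, -396]
  [1, -13, -3, 44, 2, 45, 3, 18] -> [1, -13, -3, 44] -> [-1, 13, 3, -44] -> [13] -> [-117] -> [-117]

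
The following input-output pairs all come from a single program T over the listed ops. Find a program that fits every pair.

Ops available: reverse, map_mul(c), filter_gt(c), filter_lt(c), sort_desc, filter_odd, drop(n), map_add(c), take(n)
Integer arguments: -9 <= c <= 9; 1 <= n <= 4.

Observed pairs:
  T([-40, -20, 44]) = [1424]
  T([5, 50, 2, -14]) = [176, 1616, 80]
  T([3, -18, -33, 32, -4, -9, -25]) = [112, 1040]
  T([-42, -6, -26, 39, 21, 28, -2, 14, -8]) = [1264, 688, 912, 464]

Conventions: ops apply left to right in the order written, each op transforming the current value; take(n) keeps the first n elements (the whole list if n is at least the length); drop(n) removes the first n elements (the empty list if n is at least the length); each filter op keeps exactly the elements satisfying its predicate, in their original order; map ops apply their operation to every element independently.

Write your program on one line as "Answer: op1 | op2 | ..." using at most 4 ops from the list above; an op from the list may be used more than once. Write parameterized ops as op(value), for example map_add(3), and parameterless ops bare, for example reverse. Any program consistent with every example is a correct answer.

map_mul(8) | map_add(4) | map_mul(4) | filter_gt(2)

Check, running the answer program on each example:
  [-40, -20, 44] -> [-320, -160, 352] -> [-316, -156, 356] -> [-1264, -624, 1424] -> [1424]
  [5, 50, 2, -14] -> [40, 400, 16, -112] -> [44, 404, 20, -108] -> [176, 1616, 80, -432] -> [176, 1616, 80]
  [3, -18, -33, 32, -4, -9, -25] -> [24, -144, -264, 256, -32, -72, -200] -> [28, -140, -260, 260, -28, -68, -196] -> [112, -560, -1040, 1040, -112, -272, -784] -> [112, 1040]
  [-42, -6, -26, 39, 21, 28, -2, 14, -8] -> [-336, -48, -208, 312, 168, 224, -16, 112, -64] -> [-332, -44, -204, 316, 172, 228, -12, 116, -60] -> [-1328, -176, -816, 1264, 688, 912, -48, 464, -240] -> [1264, 688, 912, 464]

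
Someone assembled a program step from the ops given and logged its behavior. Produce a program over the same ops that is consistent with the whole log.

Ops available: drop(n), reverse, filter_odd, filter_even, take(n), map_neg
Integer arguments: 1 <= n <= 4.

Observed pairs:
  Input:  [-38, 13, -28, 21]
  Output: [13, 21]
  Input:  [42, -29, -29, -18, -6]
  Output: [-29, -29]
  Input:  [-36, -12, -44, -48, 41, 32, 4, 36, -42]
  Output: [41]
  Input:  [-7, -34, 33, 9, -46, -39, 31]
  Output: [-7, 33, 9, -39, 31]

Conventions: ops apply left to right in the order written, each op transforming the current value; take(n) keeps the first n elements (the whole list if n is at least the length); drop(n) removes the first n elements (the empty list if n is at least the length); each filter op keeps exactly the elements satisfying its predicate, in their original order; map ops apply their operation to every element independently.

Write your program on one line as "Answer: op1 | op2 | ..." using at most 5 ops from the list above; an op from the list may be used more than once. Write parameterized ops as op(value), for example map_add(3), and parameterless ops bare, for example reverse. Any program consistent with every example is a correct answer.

map_neg | reverse | filter_odd | reverse | map_neg

Check, running the answer program on each example:
  [-38, 13, -28, 21] -> [38, -13, 28, -21] -> [-21, 28, -13, 38] -> [-21, -13] -> [-13, -21] -> [13, 21]
  [42, -29, -29, -18, -6] -> [-42, 29, 29, 18, 6] -> [6, 18, 29, 29, -42] -> [29, 29] -> [29, 29] -> [-29, -29]
  [-36, -12, -44, -48, 41, 32, 4, 36, -42] -> [36, 12, 44, 48, -41, -32, -4, -36, 42] -> [42, -36, -4, -32, -41, 48, 44, 12, 36] -> [-41] -> [-41] -> [41]
  [-7, -34, 33, 9, -46, -39, 31] -> [7, 34, -33, -9, 46, 39, -31] -> [-31, 39, 46, -9, -33, 34, 7] -> [-31, 39, -9, -33, 7] -> [7, -33, -9, 39, -31] -> [-7, 33, 9, -39, 31]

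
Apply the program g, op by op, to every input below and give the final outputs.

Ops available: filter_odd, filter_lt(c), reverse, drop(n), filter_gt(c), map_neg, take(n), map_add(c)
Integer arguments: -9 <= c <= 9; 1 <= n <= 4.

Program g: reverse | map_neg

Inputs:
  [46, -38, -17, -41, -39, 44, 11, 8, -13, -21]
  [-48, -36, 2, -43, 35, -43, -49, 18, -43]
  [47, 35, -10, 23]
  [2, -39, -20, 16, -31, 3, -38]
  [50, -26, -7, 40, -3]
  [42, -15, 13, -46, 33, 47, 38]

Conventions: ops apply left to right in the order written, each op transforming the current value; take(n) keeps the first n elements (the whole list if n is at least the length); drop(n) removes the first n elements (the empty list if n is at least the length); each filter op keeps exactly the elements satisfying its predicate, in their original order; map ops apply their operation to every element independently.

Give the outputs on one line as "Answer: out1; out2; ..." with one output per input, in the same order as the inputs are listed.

[21, 13, -8, -11, -44, 39, 41, 17, 38, -46]; [43, -18, 49, 43, -35, 43, -2, 36, 48]; [-23, 10, -35, -47]; [38, -3, 31, -16, 20, 39, -2]; [3, -40, 7, 26, -50]; [-38, -47, -33, 46, -13, 15, -42]

Execution, op by op:
  [46, -38, -17, -41, -39, 44, 11, 8, -13, -21] -> [-21, -13, 8, 11, 44, -39, -41, -17, -38, 46] -> [21, 13, -8, -11, -44, 39, 41, 17, 38, -46]
  [-48, -36, 2, -43, 35, -43, -49, 18, -43] -> [-43, 18, -49, -43, 35, -43, 2, -36, -48] -> [43, -18, 49, 43, -35, 43, -2, 36, 48]
  [47, 35, -10, 23] -> [23, -10, 35, 47] -> [-23, 10, -35, -47]
  [2, -39, -20, 16, -31, 3, -38] -> [-38, 3, -31, 16, -20, -39, 2] -> [38, -3, 31, -16, 20, 39, -2]
  [50, -26, -7, 40, -3] -> [-3, 40, -7, -26, 50] -> [3, -40, 7, 26, -50]
  [42, -15, 13, -46, 33, 47, 38] -> [38, 47, 33, -46, 13, -15, 42] -> [-38, -47, -33, 46, -13, 15, -42]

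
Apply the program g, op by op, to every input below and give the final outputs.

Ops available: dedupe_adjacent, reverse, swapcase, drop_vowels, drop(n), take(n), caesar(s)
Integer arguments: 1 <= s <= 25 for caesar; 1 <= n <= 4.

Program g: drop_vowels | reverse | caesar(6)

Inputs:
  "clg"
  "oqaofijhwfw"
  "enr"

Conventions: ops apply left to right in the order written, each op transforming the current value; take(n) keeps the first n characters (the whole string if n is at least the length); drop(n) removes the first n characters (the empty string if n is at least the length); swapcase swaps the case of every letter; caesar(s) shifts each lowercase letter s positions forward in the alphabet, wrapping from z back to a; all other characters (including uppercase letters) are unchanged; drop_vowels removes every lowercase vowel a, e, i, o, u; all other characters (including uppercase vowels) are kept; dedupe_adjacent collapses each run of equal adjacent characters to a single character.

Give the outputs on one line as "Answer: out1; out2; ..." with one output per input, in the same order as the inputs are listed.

"mri"; "clcnplw"; "xt"

Execution, op by op:
  "clg" -> "clg" -> "glc" -> "mri"
  "oqaofijhwfw" -> "qfjhwfw" -> "wfwhjfq" -> "clcnplw"
  "enr" -> "nr" -> "rn" -> "xt"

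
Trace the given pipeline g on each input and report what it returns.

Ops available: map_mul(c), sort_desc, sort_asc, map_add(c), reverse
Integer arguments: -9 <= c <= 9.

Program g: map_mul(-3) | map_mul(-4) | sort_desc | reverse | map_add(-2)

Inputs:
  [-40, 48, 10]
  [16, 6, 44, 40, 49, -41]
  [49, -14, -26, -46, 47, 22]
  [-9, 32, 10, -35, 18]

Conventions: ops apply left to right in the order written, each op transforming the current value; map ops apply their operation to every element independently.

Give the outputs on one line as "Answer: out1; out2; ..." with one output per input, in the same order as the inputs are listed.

[-482, 118, 574]; [-494, 70, 190, 478, 526, 586]; [-554, -314, -170, 262, 562, 586]; [-422, -110, 118, 214, 382]

Execution, op by op:
  [-40, 48, 10] -> [120, -144, -30] -> [-480, 576, 120] -> [576, 120, -480] -> [-480, 120, 576] -> [-482, 118, 574]
  [16, 6, 44, 40, 49, -41] -> [-48, -18, -132, -120, -147, 123] -> [192, 72, 528, 480, 588, -492] -> [588, 528, 480, 192, 72, -492] -> [-492, 72, 192, 480, 528, 588] -> [-494, 70, 190, 478, 526, 586]
  [49, -14, -26, -46, 47, 22] -> [-147, 42, 78, 138, -141, -66] -> [588, -168, -312, -552, 564, 264] -> [588, 564, 264, -168, -312, -552] -> [-552, -312, -168, 264, 564, 588] -> [-554, -314, -170, 262, 562, 586]
  [-9, 32, 10, -35, 18] -> [27, -96, -30, 105, -54] -> [-108, 384, 120, -420, 216] -> [384, 216, 120, -108, -420] -> [-420, -108, 120, 216, 384] -> [-422, -110, 118, 214, 382]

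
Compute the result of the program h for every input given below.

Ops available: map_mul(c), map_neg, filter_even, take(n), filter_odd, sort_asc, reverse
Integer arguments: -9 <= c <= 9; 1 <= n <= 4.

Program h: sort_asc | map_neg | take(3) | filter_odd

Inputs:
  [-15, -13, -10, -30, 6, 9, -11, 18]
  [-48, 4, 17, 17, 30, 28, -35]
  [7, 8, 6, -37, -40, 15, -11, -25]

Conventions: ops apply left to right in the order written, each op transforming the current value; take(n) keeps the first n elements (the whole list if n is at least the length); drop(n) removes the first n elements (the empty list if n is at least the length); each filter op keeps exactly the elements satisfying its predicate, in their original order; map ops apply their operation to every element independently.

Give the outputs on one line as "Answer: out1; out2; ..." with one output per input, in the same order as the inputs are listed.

[15, 13]; [35]; [37, 25]

Execution, op by op:
  [-15, -13, -10, -30, 6, 9, -11, 18] -> [-30, -15, -13, -11, -10, 6, 9, 18] -> [30, 15, 13, 11, 10, -6, -9, -18] -> [30, 15, 13] -> [15, 13]
  [-48, 4, 17, 17, 30, 28, -35] -> [-48, -35, 4, 17, 17, 28, 30] -> [48, 35, -4, -17, -17, -28, -30] -> [48, 35, -4] -> [35]
  [7, 8, 6, -37, -40, 15, -11, -25] -> [-40, -37, -25, -11, 6, 7, 8, 15] -> [40, 37, 25, 11, -6, -7, -8, -15] -> [40, 37, 25] -> [37, 25]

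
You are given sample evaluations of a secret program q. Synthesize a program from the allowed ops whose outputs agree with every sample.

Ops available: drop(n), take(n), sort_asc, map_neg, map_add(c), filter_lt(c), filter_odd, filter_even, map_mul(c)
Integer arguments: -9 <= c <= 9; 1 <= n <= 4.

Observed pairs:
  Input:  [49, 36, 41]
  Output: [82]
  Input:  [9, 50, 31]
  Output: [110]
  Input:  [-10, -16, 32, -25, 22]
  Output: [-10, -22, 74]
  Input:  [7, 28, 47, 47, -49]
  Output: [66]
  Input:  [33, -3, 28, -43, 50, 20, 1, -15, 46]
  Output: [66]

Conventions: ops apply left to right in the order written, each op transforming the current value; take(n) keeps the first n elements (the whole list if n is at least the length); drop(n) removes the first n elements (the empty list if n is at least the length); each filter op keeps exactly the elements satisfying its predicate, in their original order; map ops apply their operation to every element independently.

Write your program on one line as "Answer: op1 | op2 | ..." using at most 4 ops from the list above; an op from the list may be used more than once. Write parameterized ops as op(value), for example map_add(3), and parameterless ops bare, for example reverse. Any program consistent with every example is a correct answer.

take(4) | map_add(5) | filter_odd | map_mul(2)

Check, running the answer program on each example:
  [49, 36, 41] -> [49, 36, 41] -> [54, 41, 46] -> [41] -> [82]
  [9, 50, 31] -> [9, 50, 31] -> [14, 55, 36] -> [55] -> [110]
  [-10, -16, 32, -25, 22] -> [-10, -16, 32, -25] -> [-5, -11, 37, -20] -> [-5, -11, 37] -> [-10, -22, 74]
  [7, 28, 47, 47, -49] -> [7, 28, 47, 47] -> [12, 33, 52, 52] -> [33] -> [66]
  [33, -3, 28, -43, 50, 20, 1, -15, 46] -> [33, -3, 28, -43] -> [38, 2, 33, -38] -> [33] -> [66]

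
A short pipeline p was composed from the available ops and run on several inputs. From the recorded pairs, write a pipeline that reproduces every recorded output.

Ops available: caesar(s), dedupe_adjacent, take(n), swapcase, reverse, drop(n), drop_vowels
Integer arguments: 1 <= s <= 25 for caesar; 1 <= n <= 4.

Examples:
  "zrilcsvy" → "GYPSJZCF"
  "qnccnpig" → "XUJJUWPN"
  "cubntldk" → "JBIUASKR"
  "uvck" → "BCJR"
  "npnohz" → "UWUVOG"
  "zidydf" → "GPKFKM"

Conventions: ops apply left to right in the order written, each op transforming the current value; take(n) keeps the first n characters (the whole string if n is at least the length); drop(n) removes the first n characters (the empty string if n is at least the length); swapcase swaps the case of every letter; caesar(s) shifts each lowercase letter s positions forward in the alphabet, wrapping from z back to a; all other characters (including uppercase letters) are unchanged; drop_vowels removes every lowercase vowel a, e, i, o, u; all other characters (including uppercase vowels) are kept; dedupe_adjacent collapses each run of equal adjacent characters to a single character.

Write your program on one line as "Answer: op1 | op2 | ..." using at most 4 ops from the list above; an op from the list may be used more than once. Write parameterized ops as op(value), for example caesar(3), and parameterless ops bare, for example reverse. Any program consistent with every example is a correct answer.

caesar(7) | reverse | swapcase | reverse

Check, running the answer program on each example:
  "zrilcsvy" -> "gypsjzcf" -> "fczjspyg" -> "FCZJSPYG" -> "GYPSJZCF"
  "qnccnpig" -> "xujjuwpn" -> "npwujjux" -> "NPWUJJUX" -> "XUJJUWPN"
  "cubntldk" -> "jbiuaskr" -> "rksauibj" -> "RKSAUIBJ" -> "JBIUASKR"
  "uvck" -> "bcjr" -> "rjcb" -> "RJCB" -> "BCJR"
  "npnohz" -> "uwuvog" -> "govuwu" -> "GOVUWU" -> "UWUVOG"
  "zidydf" -> "gpkfkm" -> "mkfkpg" -> "MKFKPG" -> "GPKFKM"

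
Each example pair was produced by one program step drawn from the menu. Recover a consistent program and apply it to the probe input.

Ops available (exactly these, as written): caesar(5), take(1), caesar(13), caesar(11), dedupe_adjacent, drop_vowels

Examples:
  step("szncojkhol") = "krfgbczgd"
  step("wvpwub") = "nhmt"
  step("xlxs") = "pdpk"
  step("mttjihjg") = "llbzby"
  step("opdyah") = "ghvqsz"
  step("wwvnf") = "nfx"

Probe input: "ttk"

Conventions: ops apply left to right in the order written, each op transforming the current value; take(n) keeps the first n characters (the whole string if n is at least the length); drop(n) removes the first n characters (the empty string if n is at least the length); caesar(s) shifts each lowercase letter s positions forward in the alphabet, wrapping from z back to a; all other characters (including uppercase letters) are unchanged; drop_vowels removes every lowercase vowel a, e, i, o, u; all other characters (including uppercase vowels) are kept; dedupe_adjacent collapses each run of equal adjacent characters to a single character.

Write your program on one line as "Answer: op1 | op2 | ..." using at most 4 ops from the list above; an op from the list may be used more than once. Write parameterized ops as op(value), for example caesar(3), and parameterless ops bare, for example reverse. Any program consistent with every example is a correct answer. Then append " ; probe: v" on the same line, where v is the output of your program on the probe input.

caesar(5) | caesar(13) | drop_vowels ; probe: "llc"

Check, running the answer program on each example:
  "szncojkhol" -> "xeshtopmtq" -> "krfugbczgd" -> "krfgbczgd"
  "wvpwub" -> "baubzg" -> "onhomt" -> "nhmt"
  "xlxs" -> "cqcx" -> "pdpk" -> "pdpk"
  "mttjihjg" -> "ryyonmol" -> "ellbazby" -> "llbzby"
  "opdyah" -> "tuidfm" -> "ghvqsz" -> "ghvqsz"
  "wwvnf" -> "bbask" -> "oonfx" -> "nfx"
  probe: "ttk" -> "yyp" -> "llc" -> "llc"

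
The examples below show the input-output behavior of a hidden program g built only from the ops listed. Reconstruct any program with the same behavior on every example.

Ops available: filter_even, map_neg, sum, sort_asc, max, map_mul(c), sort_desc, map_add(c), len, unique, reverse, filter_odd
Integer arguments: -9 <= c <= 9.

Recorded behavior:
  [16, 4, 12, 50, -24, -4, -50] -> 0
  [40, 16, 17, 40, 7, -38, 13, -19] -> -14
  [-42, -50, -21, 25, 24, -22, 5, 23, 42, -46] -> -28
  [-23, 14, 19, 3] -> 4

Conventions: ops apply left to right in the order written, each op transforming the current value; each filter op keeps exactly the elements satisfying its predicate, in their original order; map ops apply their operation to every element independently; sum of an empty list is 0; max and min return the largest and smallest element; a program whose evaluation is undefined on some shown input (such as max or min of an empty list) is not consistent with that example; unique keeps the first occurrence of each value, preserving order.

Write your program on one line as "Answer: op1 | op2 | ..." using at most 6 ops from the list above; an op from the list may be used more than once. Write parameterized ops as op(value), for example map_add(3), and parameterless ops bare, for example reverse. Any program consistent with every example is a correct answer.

sort_desc | filter_odd | map_add(-1) | map_neg | sum

Check, running the answer program on each example:
  [16, 4, 12, 50, -24, -4, -50] -> [50, 16, 12, 4, -4, -24, -50] -> [] -> [] -> [] -> 0
  [40, 16, 17, 40, 7, -38, 13, -19] -> [40, 40, 17, 16, 13, 7, -19, -38] -> [17, 13, 7, -19] -> [16, 12, 6, -20] -> [-16, -12, -6, 20] -> -14
  [-42, -50, -21, 25, 24, -22, 5, 23, 42, -46] -> [42, 25, 24, 23, 5, -21, -22, -42, -46, -50] -> [25, 23, 5, -21] -> [24, 22, 4, -22] -> [-24, -22, -4, 22] -> -28
  [-23, 14, 19, 3] -> [19, 14, 3, -23] -> [19, 3, -23] -> [18, 2, -24] -> [-18, -2, 24] -> 4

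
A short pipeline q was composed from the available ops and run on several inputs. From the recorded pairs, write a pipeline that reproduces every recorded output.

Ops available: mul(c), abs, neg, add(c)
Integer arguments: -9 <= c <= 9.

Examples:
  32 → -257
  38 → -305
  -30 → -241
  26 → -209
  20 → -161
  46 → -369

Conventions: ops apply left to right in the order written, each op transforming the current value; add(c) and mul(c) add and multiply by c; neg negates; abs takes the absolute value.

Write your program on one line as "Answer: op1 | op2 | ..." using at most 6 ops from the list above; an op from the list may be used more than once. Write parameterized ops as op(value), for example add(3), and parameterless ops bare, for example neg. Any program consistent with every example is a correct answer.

abs | mul(8) | neg | add(-3) | add(2)

Check, running the answer program on each example:
  32 -> 32 -> 256 -> -256 -> -259 -> -257
  38 -> 38 -> 304 -> -304 -> -307 -> -305
  -30 -> 30 -> 240 -> -240 -> -243 -> -241
  26 -> 26 -> 208 -> -208 -> -211 -> -209
  20 -> 20 -> 160 -> -160 -> -163 -> -161
  46 -> 46 -> 368 -> -368 -> -371 -> -369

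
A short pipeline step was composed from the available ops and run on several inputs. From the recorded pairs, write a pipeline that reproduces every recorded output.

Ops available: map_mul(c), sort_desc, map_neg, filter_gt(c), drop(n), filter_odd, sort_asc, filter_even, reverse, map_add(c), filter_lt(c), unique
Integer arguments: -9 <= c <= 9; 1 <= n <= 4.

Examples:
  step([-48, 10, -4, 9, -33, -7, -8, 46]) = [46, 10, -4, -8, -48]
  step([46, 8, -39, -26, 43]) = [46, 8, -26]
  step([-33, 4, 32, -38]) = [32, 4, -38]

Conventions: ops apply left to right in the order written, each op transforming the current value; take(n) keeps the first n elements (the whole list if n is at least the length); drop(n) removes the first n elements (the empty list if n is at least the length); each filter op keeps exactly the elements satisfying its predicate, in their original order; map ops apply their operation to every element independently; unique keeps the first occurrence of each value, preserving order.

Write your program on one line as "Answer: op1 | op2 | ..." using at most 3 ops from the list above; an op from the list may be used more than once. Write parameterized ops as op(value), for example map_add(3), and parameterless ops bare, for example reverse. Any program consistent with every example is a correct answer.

sort_desc | filter_even

Check, running the answer program on each example:
  [-48, 10, -4, 9, -33, -7, -8, 46] -> [46, 10, 9, -4, -7, -8, -33, -48] -> [46, 10, -4, -8, -48]
  [46, 8, -39, -26, 43] -> [46, 43, 8, -26, -39] -> [46, 8, -26]
  [-33, 4, 32, -38] -> [32, 4, -33, -38] -> [32, 4, -38]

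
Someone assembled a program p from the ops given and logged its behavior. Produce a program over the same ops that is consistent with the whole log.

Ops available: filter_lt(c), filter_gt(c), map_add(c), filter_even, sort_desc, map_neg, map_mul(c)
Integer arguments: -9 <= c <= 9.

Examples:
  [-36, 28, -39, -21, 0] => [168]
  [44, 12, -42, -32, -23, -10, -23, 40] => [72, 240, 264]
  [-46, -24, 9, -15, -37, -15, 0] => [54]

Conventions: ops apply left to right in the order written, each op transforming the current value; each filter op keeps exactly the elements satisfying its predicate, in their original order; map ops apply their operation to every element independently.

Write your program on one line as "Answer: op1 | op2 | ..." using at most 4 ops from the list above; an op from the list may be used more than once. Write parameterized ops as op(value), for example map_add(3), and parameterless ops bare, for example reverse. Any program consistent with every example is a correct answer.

map_neg | sort_desc | filter_lt(-3) | map_mul(-6)

Check, running the answer program on each example:
  [-36, 28, -39, -21, 0] -> [36, -28, 39, 21, 0] -> [39, 36, 21, 0, -28] -> [-28] -> [168]
  [44, 12, -42, -32, -23, -10, -23, 40] -> [-44, -12, 42, 32, 23, 10, 23, -40] -> [42, 32, 23, 23, 10, -12, -40, -44] -> [-12, -40, -44] -> [72, 240, 264]
  [-46, -24, 9, -15, -37, -15, 0] -> [46, 24, -9, 15, 37, 15, 0] -> [46, 37, 24, 15, 15, 0, -9] -> [-9] -> [54]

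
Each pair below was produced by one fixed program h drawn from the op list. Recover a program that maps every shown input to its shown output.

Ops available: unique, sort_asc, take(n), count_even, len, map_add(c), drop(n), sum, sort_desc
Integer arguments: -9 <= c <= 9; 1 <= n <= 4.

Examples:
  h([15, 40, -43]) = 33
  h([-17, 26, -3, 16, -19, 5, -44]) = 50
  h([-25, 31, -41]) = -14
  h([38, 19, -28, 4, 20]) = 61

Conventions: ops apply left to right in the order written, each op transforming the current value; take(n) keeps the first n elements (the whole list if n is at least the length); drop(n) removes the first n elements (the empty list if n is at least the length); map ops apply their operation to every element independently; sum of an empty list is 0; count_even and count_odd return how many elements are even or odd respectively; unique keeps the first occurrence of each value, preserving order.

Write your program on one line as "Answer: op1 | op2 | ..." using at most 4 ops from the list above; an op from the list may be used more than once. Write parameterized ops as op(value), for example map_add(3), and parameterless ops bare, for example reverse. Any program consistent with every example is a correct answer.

take(4) | map_add(5) | map_add(2) | sum

Check, running the answer program on each example:
  [15, 40, -43] -> [15, 40, -43] -> [20, 45, -38] -> [22, 47, -36] -> 33
  [-17, 26, -3, 16, -19, 5, -44] -> [-17, 26, -3, 16] -> [-12, 31, 2, 21] -> [-10, 33, 4, 23] -> 50
  [-25, 31, -41] -> [-25, 31, -41] -> [-20, 36, -36] -> [-18, 38, -34] -> -14
  [38, 19, -28, 4, 20] -> [38, 19, -28, 4] -> [43, 24, -23, 9] -> [45, 26, -21, 11] -> 61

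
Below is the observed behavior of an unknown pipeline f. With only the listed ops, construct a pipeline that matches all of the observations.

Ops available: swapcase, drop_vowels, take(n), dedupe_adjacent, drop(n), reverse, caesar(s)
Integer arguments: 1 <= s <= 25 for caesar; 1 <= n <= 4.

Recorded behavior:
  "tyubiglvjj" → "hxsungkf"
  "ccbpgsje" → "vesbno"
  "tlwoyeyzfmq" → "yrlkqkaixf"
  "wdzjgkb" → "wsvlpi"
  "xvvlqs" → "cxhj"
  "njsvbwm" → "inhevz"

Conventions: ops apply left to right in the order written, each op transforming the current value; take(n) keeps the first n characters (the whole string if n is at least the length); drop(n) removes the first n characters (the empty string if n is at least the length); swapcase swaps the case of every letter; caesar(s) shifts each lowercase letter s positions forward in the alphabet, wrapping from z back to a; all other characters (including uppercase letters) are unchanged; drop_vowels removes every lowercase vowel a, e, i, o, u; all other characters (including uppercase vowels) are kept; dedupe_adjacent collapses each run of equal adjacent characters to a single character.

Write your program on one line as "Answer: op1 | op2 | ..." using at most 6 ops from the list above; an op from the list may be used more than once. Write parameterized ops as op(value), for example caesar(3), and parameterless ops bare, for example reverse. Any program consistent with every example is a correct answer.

dedupe_adjacent | reverse | drop(1) | caesar(5) | caesar(7)

Check, running the answer program on each example:
  "tyubiglvjj" -> "tyubiglvj" -> "jvlgibuyt" -> "vlgibuyt" -> "aqlngzdy" -> "hxsungkf"
  "ccbpgsje" -> "cbpgsje" -> "ejsgpbc" -> "jsgpbc" -> "oxlugh" -> "vesbno"
  "tlwoyeyzfmq" -> "tlwoyeyzfmq" -> "qmfzyeyowlt" -> "mfzyeyowlt" -> "rkedjdtbqy" -> "yrlkqkaixf"
  "wdzjgkb" -> "wdzjgkb" -> "bkgjzdw" -> "kgjzdw" -> "ploeib" -> "wsvlpi"
  "xvvlqs" -> "xvlqs" -> "sqlvx" -> "qlvx" -> "vqac" -> "cxhj"
  "njsvbwm" -> "njsvbwm" -> "mwbvsjn" -> "wbvsjn" -> "bgaxos" -> "inhevz"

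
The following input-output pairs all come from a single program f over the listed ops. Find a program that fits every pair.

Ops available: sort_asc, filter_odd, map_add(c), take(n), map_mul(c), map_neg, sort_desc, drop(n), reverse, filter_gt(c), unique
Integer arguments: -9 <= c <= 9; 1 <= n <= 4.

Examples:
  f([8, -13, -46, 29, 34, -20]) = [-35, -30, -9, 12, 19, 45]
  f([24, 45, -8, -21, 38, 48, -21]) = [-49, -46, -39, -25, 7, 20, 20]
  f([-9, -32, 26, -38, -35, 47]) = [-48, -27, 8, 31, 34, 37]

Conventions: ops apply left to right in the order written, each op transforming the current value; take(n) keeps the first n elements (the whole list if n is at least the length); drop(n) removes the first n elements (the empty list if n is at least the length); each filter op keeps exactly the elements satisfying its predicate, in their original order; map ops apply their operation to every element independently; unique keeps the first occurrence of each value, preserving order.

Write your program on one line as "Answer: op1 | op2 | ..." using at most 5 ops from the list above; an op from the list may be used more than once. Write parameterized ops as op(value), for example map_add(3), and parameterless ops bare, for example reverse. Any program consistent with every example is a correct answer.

sort_asc | map_neg | sort_asc | map_add(-1)

Check, running the answer program on each example:
  [8, -13, -46, 29, 34, -20] -> [-46, -20, -13, 8, 29, 34] -> [46, 20, 13, -8, -29, -34] -> [-34, -29, -8, 13, 20, 46] -> [-35, -30, -9, 12, 19, 45]
  [24, 45, -8, -21, 38, 48, -21] -> [-21, -21, -8, 24, 38, 45, 48] -> [21, 21, 8, -24, -38, -45, -48] -> [-48, -45, -38, -24, 8, 21, 21] -> [-49, -46, -39, -25, 7, 20, 20]
  [-9, -32, 26, -38, -35, 47] -> [-38, -35, -32, -9, 26, 47] -> [38, 35, 32, 9, -26, -47] -> [-47, -26, 9, 32, 35, 38] -> [-48, -27, 8, 31, 34, 37]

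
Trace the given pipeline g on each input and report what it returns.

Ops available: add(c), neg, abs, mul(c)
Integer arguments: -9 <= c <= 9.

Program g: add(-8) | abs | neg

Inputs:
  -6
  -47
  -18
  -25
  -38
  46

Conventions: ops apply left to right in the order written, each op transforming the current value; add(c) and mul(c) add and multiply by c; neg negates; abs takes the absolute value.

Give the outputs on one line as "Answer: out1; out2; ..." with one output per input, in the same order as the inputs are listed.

-14; -55; -26; -33; -46; -38

Execution, op by op:
  -6 -> -14 -> 14 -> -14
  -47 -> -55 -> 55 -> -55
  -18 -> -26 -> 26 -> -26
  -25 -> -33 -> 33 -> -33
  -38 -> -46 -> 46 -> -46
  46 -> 38 -> 38 -> -38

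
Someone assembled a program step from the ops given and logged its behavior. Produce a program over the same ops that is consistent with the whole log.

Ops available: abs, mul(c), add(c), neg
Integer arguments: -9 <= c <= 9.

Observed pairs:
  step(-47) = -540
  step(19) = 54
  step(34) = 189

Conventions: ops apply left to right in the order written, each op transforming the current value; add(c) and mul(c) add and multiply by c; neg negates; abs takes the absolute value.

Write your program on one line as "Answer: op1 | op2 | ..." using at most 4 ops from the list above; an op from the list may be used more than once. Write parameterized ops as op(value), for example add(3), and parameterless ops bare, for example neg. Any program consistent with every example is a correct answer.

add(-7) | add(-6) | mul(-9) | neg

Check, running the answer program on each example:
  -47 -> -54 -> -60 -> 540 -> -540
  19 -> 12 -> 6 -> -54 -> 54
  34 -> 27 -> 21 -> -189 -> 189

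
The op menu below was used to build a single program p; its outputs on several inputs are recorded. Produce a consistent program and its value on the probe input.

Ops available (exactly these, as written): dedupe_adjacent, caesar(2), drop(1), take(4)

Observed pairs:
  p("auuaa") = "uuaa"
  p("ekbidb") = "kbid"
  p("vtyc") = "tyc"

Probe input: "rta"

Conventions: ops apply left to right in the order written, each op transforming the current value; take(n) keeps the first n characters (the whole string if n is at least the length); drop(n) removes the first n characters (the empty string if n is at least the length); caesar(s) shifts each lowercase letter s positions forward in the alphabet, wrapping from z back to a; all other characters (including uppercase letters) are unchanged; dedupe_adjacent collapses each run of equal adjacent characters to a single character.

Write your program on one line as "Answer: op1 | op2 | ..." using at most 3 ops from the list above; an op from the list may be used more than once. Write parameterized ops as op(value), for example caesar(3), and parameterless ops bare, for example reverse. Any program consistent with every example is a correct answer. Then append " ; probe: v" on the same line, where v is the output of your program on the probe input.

drop(1) | take(4) ; probe: "ta"

Check, running the answer program on each example:
  "auuaa" -> "uuaa" -> "uuaa"
  "ekbidb" -> "kbidb" -> "kbid"
  "vtyc" -> "tyc" -> "tyc"
  probe: "rta" -> "ta" -> "ta"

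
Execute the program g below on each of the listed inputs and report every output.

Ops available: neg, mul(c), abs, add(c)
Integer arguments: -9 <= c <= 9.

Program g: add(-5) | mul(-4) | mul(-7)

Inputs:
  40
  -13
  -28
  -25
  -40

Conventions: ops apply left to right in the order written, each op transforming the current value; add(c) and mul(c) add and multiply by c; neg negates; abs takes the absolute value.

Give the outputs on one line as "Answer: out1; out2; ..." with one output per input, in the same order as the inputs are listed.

980; -504; -924; -840; -1260

Execution, op by op:
  40 -> 35 -> -140 -> 980
  -13 -> -18 -> 72 -> -504
  -28 -> -33 -> 132 -> -924
  -25 -> -30 -> 120 -> -840
  -40 -> -45 -> 180 -> -1260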